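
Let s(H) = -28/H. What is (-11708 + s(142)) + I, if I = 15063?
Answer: 238191/71 ≈ 3354.8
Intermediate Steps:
(-11708 + s(142)) + I = (-11708 - 28/142) + 15063 = (-11708 - 28*1/142) + 15063 = (-11708 - 14/71) + 15063 = -831282/71 + 15063 = 238191/71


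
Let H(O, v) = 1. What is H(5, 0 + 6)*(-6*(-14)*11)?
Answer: 924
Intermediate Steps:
H(5, 0 + 6)*(-6*(-14)*11) = 1*(-6*(-14)*11) = 1*(84*11) = 1*924 = 924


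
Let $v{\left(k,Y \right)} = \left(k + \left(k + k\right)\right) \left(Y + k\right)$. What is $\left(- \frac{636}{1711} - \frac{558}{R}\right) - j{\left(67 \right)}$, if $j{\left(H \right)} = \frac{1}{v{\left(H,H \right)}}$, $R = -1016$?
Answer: $\frac{2077267633}{11705354796} \approx 0.17746$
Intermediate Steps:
$v{\left(k,Y \right)} = 3 k \left(Y + k\right)$ ($v{\left(k,Y \right)} = \left(k + 2 k\right) \left(Y + k\right) = 3 k \left(Y + k\right)$)
$j{\left(H \right)} = \frac{1}{6 H^{2}}$ ($j{\left(H \right)} = \frac{1}{3 H \left(H + H\right)} = \frac{1}{3 H 2 H} = \frac{1}{6 H^{2}}$)
$\left(- \frac{636}{1711} - \frac{558}{R}\right) - j{\left(67 \right)} = \left(- \frac{636}{1711} - \frac{558}{-1016}\right) - \frac{1}{6 \cdot 4489} = \left(\left(-636\right) \frac{1}{1711} - - \frac{279}{508}\right) - \frac{1}{6} \cdot \frac{1}{4489} = \left(- \frac{636}{1711} + \frac{279}{508}\right) - \frac{1}{26934} = \frac{154281}{869188} - \frac{1}{26934} = \frac{2077267633}{11705354796}$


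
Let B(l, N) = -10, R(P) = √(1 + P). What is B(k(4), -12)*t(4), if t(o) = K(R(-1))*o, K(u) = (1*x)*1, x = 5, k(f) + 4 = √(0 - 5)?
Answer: -200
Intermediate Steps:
k(f) = -4 + I*√5 (k(f) = -4 + √(0 - 5) = -4 + √(-5) = -4 + I*√5)
K(u) = 5 (K(u) = (1*5)*1 = 5*1 = 5)
t(o) = 5*o
B(k(4), -12)*t(4) = -50*4 = -10*20 = -200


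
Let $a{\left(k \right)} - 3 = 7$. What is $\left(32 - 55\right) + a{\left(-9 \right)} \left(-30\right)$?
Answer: $-323$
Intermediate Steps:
$a{\left(k \right)} = 10$ ($a{\left(k \right)} = 3 + 7 = 10$)
$\left(32 - 55\right) + a{\left(-9 \right)} \left(-30\right) = \left(32 - 55\right) + 10 \left(-30\right) = \left(32 - 55\right) - 300 = -23 - 300 = -323$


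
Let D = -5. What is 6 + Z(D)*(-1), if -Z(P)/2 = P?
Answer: -4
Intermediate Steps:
Z(P) = -2*P
6 + Z(D)*(-1) = 6 - 2*(-5)*(-1) = 6 + 10*(-1) = 6 - 10 = -4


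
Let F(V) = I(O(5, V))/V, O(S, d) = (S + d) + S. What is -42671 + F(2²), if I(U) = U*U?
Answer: -42622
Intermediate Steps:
O(S, d) = d + 2*S
I(U) = U²
F(V) = (10 + V)²/V (F(V) = (V + 2*5)²/V = (V + 10)²/V = (10 + V)²/V)
-42671 + F(2²) = -42671 + (10 + 2²)²/(2²) = -42671 + (10 + 4)²/4 = -42671 + (¼)*14² = -42671 + (¼)*196 = -42671 + 49 = -42622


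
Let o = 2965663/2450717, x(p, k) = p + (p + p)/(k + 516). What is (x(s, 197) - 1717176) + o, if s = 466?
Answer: -2999708083116947/1747361221 ≈ -1.7167e+6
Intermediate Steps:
x(p, k) = p + 2*p/(516 + k) (x(p, k) = p + (2*p)/(516 + k) = p + 2*p/(516 + k))
o = 2965663/2450717 (o = 2965663*(1/2450717) = 2965663/2450717 ≈ 1.2101)
(x(s, 197) - 1717176) + o = (466*(518 + 197)/(516 + 197) - 1717176) + 2965663/2450717 = (466*715/713 - 1717176) + 2965663/2450717 = (466*(1/713)*715 - 1717176) + 2965663/2450717 = (333190/713 - 1717176) + 2965663/2450717 = -1224013298/713 + 2965663/2450717 = -2999708083116947/1747361221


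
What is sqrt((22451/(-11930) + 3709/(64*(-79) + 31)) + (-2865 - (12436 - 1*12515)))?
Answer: I*sqrt(16034755442698794)/2397930 ≈ 52.807*I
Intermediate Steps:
sqrt((22451/(-11930) + 3709/(64*(-79) + 31)) + (-2865 - (12436 - 1*12515))) = sqrt((22451*(-1/11930) + 3709/(-5056 + 31)) + (-2865 - (12436 - 12515))) = sqrt((-22451/11930 + 3709/(-5025)) + (-2865 - 1*(-79))) = sqrt((-22451/11930 + 3709*(-1/5025)) + (-2865 + 79)) = sqrt((-22451/11930 - 3709/5025) - 2786) = sqrt(-31412929/11989650 - 2786) = sqrt(-33434577829/11989650) = I*sqrt(16034755442698794)/2397930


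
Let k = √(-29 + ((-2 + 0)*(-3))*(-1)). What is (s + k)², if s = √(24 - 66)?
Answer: -77 - 14*√30 ≈ -153.68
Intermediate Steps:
s = I*√42 (s = √(-42) = I*√42 ≈ 6.4807*I)
k = I*√35 (k = √(-29 - 2*(-3)*(-1)) = √(-29 + 6*(-1)) = √(-29 - 6) = √(-35) = I*√35 ≈ 5.9161*I)
(s + k)² = (I*√42 + I*√35)² = (I*√35 + I*√42)²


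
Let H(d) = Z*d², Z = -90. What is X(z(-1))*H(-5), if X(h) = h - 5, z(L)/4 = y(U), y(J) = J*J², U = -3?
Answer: 254250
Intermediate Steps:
y(J) = J³
z(L) = -108 (z(L) = 4*(-3)³ = 4*(-27) = -108)
H(d) = -90*d²
X(h) = -5 + h
X(z(-1))*H(-5) = (-5 - 108)*(-90*(-5)²) = -(-10170)*25 = -113*(-2250) = 254250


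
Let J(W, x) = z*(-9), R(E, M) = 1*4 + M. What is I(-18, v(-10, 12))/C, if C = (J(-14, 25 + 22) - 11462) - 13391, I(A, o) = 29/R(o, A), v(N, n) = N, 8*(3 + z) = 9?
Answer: 116/1390823 ≈ 8.3404e-5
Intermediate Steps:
z = -15/8 (z = -3 + (1/8)*9 = -3 + 9/8 = -15/8 ≈ -1.8750)
R(E, M) = 4 + M
J(W, x) = 135/8 (J(W, x) = -15/8*(-9) = 135/8)
I(A, o) = 29/(4 + A)
C = -198689/8 (C = (135/8 - 11462) - 13391 = -91561/8 - 13391 = -198689/8 ≈ -24836.)
I(-18, v(-10, 12))/C = (29/(4 - 18))/(-198689/8) = (29/(-14))*(-8/198689) = (29*(-1/14))*(-8/198689) = -29/14*(-8/198689) = 116/1390823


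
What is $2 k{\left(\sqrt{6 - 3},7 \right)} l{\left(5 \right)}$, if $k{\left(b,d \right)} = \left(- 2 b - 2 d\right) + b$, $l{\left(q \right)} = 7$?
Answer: $-196 - 14 \sqrt{3} \approx -220.25$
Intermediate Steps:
$k{\left(b,d \right)} = - b - 2 d$
$2 k{\left(\sqrt{6 - 3},7 \right)} l{\left(5 \right)} = 2 \left(- \sqrt{6 - 3} - 14\right) 7 = 2 \left(- \sqrt{3} - 14\right) 7 = 2 \left(-14 - \sqrt{3}\right) 7 = \left(-28 - 2 \sqrt{3}\right) 7 = -196 - 14 \sqrt{3}$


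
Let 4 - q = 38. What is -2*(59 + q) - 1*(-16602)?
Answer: 16552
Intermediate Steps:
q = -34 (q = 4 - 1*38 = 4 - 38 = -34)
-2*(59 + q) - 1*(-16602) = -2*(59 - 34) - 1*(-16602) = -2*25 + 16602 = -50 + 16602 = 16552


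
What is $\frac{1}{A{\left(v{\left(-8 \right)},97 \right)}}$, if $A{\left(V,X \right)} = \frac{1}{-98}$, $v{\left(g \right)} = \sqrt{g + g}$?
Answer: $-98$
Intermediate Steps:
$v{\left(g \right)} = \sqrt{2} \sqrt{g}$ ($v{\left(g \right)} = \sqrt{2 g} = \sqrt{2} \sqrt{g}$)
$A{\left(V,X \right)} = - \frac{1}{98}$
$\frac{1}{A{\left(v{\left(-8 \right)},97 \right)}} = \frac{1}{- \frac{1}{98}} = -98$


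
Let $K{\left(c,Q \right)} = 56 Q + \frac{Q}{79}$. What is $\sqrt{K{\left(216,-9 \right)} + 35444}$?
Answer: $\frac{\sqrt{218059829}}{79} \approx 186.92$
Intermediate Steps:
$K{\left(c,Q \right)} = \frac{4425 Q}{79}$ ($K{\left(c,Q \right)} = 56 Q + Q \frac{1}{79} = 56 Q + \frac{Q}{79} = \frac{4425 Q}{79}$)
$\sqrt{K{\left(216,-9 \right)} + 35444} = \sqrt{\frac{4425}{79} \left(-9\right) + 35444} = \sqrt{- \frac{39825}{79} + 35444} = \sqrt{\frac{2760251}{79}} = \frac{\sqrt{218059829}}{79}$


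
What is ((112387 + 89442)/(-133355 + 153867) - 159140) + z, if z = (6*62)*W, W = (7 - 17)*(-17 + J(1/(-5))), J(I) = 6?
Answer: -2424726811/20512 ≈ -1.1821e+5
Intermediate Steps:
W = 110 (W = (7 - 17)*(-17 + 6) = -10*(-11) = 110)
z = 40920 (z = (6*62)*110 = 372*110 = 40920)
((112387 + 89442)/(-133355 + 153867) - 159140) + z = ((112387 + 89442)/(-133355 + 153867) - 159140) + 40920 = (201829/20512 - 159140) + 40920 = -3264077851/20512 + 40920 = -2424726811/20512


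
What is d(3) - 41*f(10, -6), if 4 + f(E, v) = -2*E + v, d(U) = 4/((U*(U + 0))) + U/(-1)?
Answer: 11047/9 ≈ 1227.4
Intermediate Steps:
d(U) = -U + 4/U² (d(U) = 4/((U*U)) + U*(-1) = 4/(U²) - U = 4/U² - U = -U + 4/U²)
f(E, v) = -4 + v - 2*E (f(E, v) = -4 + (-2*E + v) = -4 + (v - 2*E) = -4 + v - 2*E)
d(3) - 41*f(10, -6) = (-1*3 + 4/3²) - 41*(-4 - 6 - 2*10) = (-3 + 4*(⅑)) - 41*(-4 - 6 - 20) = (-3 + 4/9) - 41*(-30) = -23/9 + 1230 = 11047/9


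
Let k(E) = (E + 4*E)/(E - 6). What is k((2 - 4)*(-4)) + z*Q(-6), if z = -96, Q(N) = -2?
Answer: 212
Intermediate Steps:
k(E) = 5*E/(-6 + E) (k(E) = (5*E)/(-6 + E) = 5*E/(-6 + E))
k((2 - 4)*(-4)) + z*Q(-6) = 5*((2 - 4)*(-4))/(-6 + (2 - 4)*(-4)) - 96*(-2) = 5*(-2*(-4))/(-6 - 2*(-4)) + 192 = 5*8/(-6 + 8) + 192 = 5*8/2 + 192 = 5*8*(½) + 192 = 20 + 192 = 212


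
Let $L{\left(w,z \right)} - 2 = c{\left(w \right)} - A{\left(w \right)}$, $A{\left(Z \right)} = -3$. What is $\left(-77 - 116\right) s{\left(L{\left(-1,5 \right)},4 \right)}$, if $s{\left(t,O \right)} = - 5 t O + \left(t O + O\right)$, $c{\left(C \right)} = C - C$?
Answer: $14668$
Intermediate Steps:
$c{\left(C \right)} = 0$
$L{\left(w,z \right)} = 5$ ($L{\left(w,z \right)} = 2 + \left(0 - -3\right) = 2 + \left(0 + 3\right) = 2 + 3 = 5$)
$s{\left(t,O \right)} = O - 4 O t$ ($s{\left(t,O \right)} = - 5 O t + \left(O t + O\right) = - 5 O t + \left(O + O t\right) = O - 4 O t$)
$\left(-77 - 116\right) s{\left(L{\left(-1,5 \right)},4 \right)} = \left(-77 - 116\right) 4 \left(1 - 20\right) = - 193 \cdot 4 \left(1 - 20\right) = - 193 \cdot 4 \left(-19\right) = \left(-193\right) \left(-76\right) = 14668$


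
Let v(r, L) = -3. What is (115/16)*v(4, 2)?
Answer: -345/16 ≈ -21.563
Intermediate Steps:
(115/16)*v(4, 2) = (115/16)*(-3) = -345/16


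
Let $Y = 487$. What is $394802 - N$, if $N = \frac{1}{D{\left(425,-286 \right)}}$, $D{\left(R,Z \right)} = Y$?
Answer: $\frac{192268573}{487} \approx 3.948 \cdot 10^{5}$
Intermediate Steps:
$D{\left(R,Z \right)} = 487$
$N = \frac{1}{487} \approx 0.0020534$
$394802 - N = 394802 - \frac{1}{487} = \frac{192268573}{487}$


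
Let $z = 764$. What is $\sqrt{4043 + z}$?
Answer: $\sqrt{4807} \approx 69.333$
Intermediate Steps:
$\sqrt{4043 + z} = \sqrt{4043 + 764} = \sqrt{4807}$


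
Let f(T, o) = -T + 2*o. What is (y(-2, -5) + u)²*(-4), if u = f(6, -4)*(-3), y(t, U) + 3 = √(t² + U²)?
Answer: -6200 - 312*√29 ≈ -7880.2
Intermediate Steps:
y(t, U) = -3 + √(U² + t²) (y(t, U) = -3 + √(t² + U²) = -3 + √(U² + t²))
u = 42 (u = (-1*6 + 2*(-4))*(-3) = (-6 - 8)*(-3) = -14*(-3) = 42)
(y(-2, -5) + u)²*(-4) = ((-3 + √((-5)² + (-2)²)) + 42)²*(-4) = ((-3 + √(25 + 4)) + 42)²*(-4) = ((-3 + √29) + 42)²*(-4) = (39 + √29)²*(-4) = -4*(39 + √29)²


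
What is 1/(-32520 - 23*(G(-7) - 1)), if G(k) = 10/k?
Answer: -7/227249 ≈ -3.0803e-5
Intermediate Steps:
1/(-32520 - 23*(G(-7) - 1)) = 1/(-32520 - 23*(10/(-7) - 1)) = 1/(-32520 - 23*(10*(-⅐) - 1)) = 1/(-32520 - 23*(-10/7 - 1)) = 1/(-32520 - 23*(-17/7)) = 1/(-32520 + 391/7) = 1/(-227249/7) = -7/227249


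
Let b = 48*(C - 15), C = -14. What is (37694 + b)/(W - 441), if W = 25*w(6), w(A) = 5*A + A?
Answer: 36302/459 ≈ 79.089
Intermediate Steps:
w(A) = 6*A
W = 900 (W = 25*(6*6) = 25*36 = 900)
b = -1392 (b = 48*(-14 - 15) = 48*(-29) = -1392)
(37694 + b)/(W - 441) = (37694 - 1392)/(900 - 441) = 36302/459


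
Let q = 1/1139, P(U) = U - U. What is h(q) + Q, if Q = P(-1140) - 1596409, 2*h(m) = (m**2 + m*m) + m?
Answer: -4142109839437/2594642 ≈ -1.5964e+6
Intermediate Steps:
P(U) = 0
q = 1/1139 ≈ 0.00087796
h(m) = m**2 + m/2 (h(m) = ((m**2 + m*m) + m)/2 = ((m**2 + m**2) + m)/2 = (2*m**2 + m)/2 = (m + 2*m**2)/2 = m**2 + m/2)
Q = -1596409 (Q = 0 - 1596409 = -1596409)
h(q) + Q = (1/2 + 1/1139)/1139 - 1596409 = (1/1139)*(1141/2278) - 1596409 = 1141/2594642 - 1596409 = -4142109839437/2594642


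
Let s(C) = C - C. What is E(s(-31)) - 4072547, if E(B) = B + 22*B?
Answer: -4072547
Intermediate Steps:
s(C) = 0
E(B) = 23*B
E(s(-31)) - 4072547 = 23*0 - 4072547 = 0 - 4072547 = -4072547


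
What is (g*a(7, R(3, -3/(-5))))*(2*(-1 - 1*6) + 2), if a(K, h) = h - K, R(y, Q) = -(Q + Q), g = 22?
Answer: 10824/5 ≈ 2164.8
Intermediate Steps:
R(y, Q) = -2*Q
(g*a(7, R(3, -3/(-5))))*(2*(-1 - 1*6) + 2) = (22*(-(-6)/(-5) - 1*7))*(2*(-1 - 1*6) + 2) = (22*(-(-6)*(-1)/5 - 7))*(2*(-1 - 6) + 2) = (22*(-2*3/5 - 7))*(2*(-7) + 2) = (22*(-6/5 - 7))*(-14 + 2) = (22*(-41/5))*(-12) = -902/5*(-12) = 10824/5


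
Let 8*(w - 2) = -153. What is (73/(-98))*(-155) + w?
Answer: 38547/392 ≈ 98.334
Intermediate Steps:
w = -137/8 (w = 2 + (⅛)*(-153) = 2 - 153/8 = -137/8 ≈ -17.125)
(73/(-98))*(-155) + w = (73/(-98))*(-155) - 137/8 = (73*(-1/98))*(-155) - 137/8 = -73/98*(-155) - 137/8 = 11315/98 - 137/8 = 38547/392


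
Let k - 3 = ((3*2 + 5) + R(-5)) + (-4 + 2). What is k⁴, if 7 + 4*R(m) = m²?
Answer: 1185921/16 ≈ 74120.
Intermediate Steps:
R(m) = -7/4 + m²/4
k = 33/2 (k = 3 + (((3*2 + 5) + (-7/4 + (¼)*(-5)²)) + (-4 + 2)) = 3 + (((6 + 5) + (-7/4 + (¼)*25)) - 2) = 3 + ((11 + (-7/4 + 25/4)) - 2) = 3 + ((11 + 9/2) - 2) = 3 + (31/2 - 2) = 3 + 27/2 = 33/2 ≈ 16.500)
k⁴ = (33/2)⁴ = 1185921/16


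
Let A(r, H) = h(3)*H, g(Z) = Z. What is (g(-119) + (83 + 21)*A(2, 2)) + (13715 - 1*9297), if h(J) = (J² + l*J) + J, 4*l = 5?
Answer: 7575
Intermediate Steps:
l = 5/4 (l = (¼)*5 = 5/4 ≈ 1.2500)
h(J) = J² + 9*J/4 (h(J) = (J² + 5*J/4) + J = J² + 9*J/4)
A(r, H) = 63*H/4 (A(r, H) = ((¼)*3*(9 + 4*3))*H = ((¼)*3*(9 + 12))*H = ((¼)*3*21)*H = 63*H/4)
(g(-119) + (83 + 21)*A(2, 2)) + (13715 - 1*9297) = (-119 + (83 + 21)*((63/4)*2)) + (13715 - 1*9297) = (-119 + 104*(63/2)) + (13715 - 9297) = (-119 + 3276) + 4418 = 3157 + 4418 = 7575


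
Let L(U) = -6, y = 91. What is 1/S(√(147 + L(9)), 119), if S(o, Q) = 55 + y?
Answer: 1/146 ≈ 0.0068493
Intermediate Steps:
S(o, Q) = 146 (S(o, Q) = 55 + 91 = 146)
1/S(√(147 + L(9)), 119) = 1/146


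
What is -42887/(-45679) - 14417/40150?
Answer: 1063358907/1834011850 ≈ 0.57980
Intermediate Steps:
-42887/(-45679) - 14417/40150 = -42887*(-1/45679) - 14417*1/40150 = 42887/45679 - 14417/40150 = 1063358907/1834011850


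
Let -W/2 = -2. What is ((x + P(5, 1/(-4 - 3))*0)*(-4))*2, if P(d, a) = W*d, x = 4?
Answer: -32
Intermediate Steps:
W = 4 (W = -2*(-2) = 4)
P(d, a) = 4*d
((x + P(5, 1/(-4 - 3))*0)*(-4))*2 = ((4 + (4*5)*0)*(-4))*2 = ((4 + 20*0)*(-4))*2 = ((4 + 0)*(-4))*2 = (4*(-4))*2 = -16*2 = -32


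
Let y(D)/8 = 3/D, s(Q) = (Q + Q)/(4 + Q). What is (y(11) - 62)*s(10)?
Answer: -940/11 ≈ -85.455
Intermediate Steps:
s(Q) = 2*Q/(4 + Q) (s(Q) = (2*Q)/(4 + Q) = 2*Q/(4 + Q))
y(D) = 24/D (y(D) = 8*(3/D) = 24/D)
(y(11) - 62)*s(10) = (24/11 - 62)*(2*10/(4 + 10)) = (24*(1/11) - 62)*(2*10/14) = (24/11 - 62)*(2*10*(1/14)) = -658/11*10/7 = -940/11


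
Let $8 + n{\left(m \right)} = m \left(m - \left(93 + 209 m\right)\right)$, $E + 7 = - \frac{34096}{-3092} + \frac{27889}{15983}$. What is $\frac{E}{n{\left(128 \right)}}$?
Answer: $- \frac{5942773}{3520912427538} \approx -1.6879 \cdot 10^{-6}$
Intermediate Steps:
$E = \frac{71313276}{12354859}$ ($E = -7 + \left(- \frac{34096}{-3092} + \frac{27889}{15983}\right) = -7 + \left(\left(-34096\right) \left(- \frac{1}{3092}\right) + 27889 \cdot \frac{1}{15983}\right) = -7 + \left(\frac{8524}{773} + \frac{27889}{15983}\right) = -7 + \frac{157797289}{12354859} = \frac{71313276}{12354859} \approx 5.7721$)
$n{\left(m \right)} = -8 + m \left(-93 - 208 m\right)$ ($n{\left(m \right)} = -8 + m \left(m - \left(93 + 209 m\right)\right) = -8 + m \left(-93 - 208 m\right)$)
$\frac{E}{n{\left(128 \right)}} = \frac{71313276}{12354859 \left(-8 - 208 \cdot 128^{2} - 11904\right)} = \frac{71313276}{12354859 \left(-8 - 3407872 - 11904\right)} = \frac{71313276}{12354859 \left(-3419784\right)} = \frac{71313276}{12354859} \left(- \frac{1}{3419784}\right) = - \frac{5942773}{3520912427538}$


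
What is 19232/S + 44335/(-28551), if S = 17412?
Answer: -6190783/13809167 ≈ -0.44831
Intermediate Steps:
19232/S + 44335/(-28551) = 19232/17412 + 44335/(-28551) = 19232*(1/17412) + 44335*(-1/28551) = 4808/4353 - 44335/28551 = -6190783/13809167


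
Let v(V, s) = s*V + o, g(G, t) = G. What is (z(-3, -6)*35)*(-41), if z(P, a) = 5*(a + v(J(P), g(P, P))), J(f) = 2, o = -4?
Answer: 114800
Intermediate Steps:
v(V, s) = -4 + V*s (v(V, s) = s*V - 4 = V*s - 4 = -4 + V*s)
z(P, a) = -20 + 5*a + 10*P (z(P, a) = 5*(a + (-4 + 2*P)) = 5*(-4 + a + 2*P) = -20 + 5*a + 10*P)
(z(-3, -6)*35)*(-41) = ((-20 + 5*(-6) + 10*(-3))*35)*(-41) = ((-20 - 30 - 30)*35)*(-41) = -80*35*(-41) = -2800*(-41) = 114800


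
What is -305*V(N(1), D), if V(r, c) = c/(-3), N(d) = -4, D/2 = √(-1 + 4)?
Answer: 610*√3/3 ≈ 352.18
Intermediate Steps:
D = 2*√3 (D = 2*√(-1 + 4) = 2*√3 ≈ 3.4641)
V(r, c) = -c/3 (V(r, c) = c*(-⅓) = -c/3)
-305*V(N(1), D) = -(-305)*2*√3/3 = -(-610)*√3/3 = 610*√3/3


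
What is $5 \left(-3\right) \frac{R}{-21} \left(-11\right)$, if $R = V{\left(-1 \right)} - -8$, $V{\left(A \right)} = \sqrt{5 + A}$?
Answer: $- \frac{550}{7} \approx -78.571$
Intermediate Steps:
$R = 10$ ($R = \sqrt{5 - 1} - -8 = \sqrt{4} + 8 = 2 + 8 = 10$)
$5 \left(-3\right) \frac{R}{-21} \left(-11\right) = 5 \left(-3\right) \frac{10}{-21} \left(-11\right) = - 15 \cdot 10 \left(- \frac{1}{21}\right) \left(-11\right) = \left(-15\right) \left(- \frac{10}{21}\right) \left(-11\right) = \frac{50}{7} \left(-11\right) = - \frac{550}{7}$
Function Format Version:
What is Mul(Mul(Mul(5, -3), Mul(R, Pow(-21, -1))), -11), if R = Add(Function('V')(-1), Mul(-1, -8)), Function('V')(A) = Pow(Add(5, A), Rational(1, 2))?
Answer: Rational(-550, 7) ≈ -78.571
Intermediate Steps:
R = 10 (R = Add(Pow(Add(5, -1), Rational(1, 2)), Mul(-1, -8)) = Add(Pow(4, Rational(1, 2)), 8) = Add(2, 8) = 10)
Mul(Mul(Mul(5, -3), Mul(R, Pow(-21, -1))), -11) = Mul(Mul(Mul(5, -3), Mul(10, Pow(-21, -1))), -11) = Mul(Mul(-15, Mul(10, Rational(-1, 21))), -11) = Mul(Mul(-15, Rational(-10, 21)), -11) = Mul(Rational(50, 7), -11) = Rational(-550, 7)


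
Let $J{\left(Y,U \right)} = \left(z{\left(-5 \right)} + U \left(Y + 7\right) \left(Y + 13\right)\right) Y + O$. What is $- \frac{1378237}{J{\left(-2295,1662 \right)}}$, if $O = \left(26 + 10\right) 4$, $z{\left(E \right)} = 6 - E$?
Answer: $\frac{1378237}{19915232001741} \approx 6.9205 \cdot 10^{-8}$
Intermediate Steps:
$O = 144$ ($O = 36 \cdot 4 = 144$)
$J{\left(Y,U \right)} = 144 + Y \left(11 + U \left(7 + Y\right) \left(13 + Y\right)\right)$ ($J{\left(Y,U \right)} = \left(\left(6 - -5\right) + U \left(Y + 7\right) \left(Y + 13\right)\right) Y + 144 = \left(\left(6 + 5\right) + U \left(7 + Y\right) \left(13 + Y\right)\right) Y + 144 = \left(11 + U \left(7 + Y\right) \left(13 + Y\right)\right) Y + 144 = Y \left(11 + U \left(7 + Y\right) \left(13 + Y\right)\right) + 144 = 144 + Y \left(11 + U \left(7 + Y\right) \left(13 + Y\right)\right)$)
$- \frac{1378237}{J{\left(-2295,1662 \right)}} = - \frac{1378237}{144 + 11 \left(-2295\right) + 1662 \left(-2295\right)^{3} + 20 \cdot 1662 \left(-2295\right)^{2} + 91 \cdot 1662 \left(-2295\right)} = - \frac{1378237}{144 - 25245 + 1662 \left(-12087822375\right) + 20 \cdot 1662 \cdot 5267025 - 347100390} = - \frac{1378237}{144 - 25245 - 20089960787250 + 175075911000 - 347100390} = - \frac{1378237}{-19915232001741} = \left(-1378237\right) \left(- \frac{1}{19915232001741}\right) = \frac{1378237}{19915232001741}$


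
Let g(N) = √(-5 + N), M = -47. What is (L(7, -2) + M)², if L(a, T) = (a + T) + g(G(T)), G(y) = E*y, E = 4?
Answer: (42 - I*√13)² ≈ 1751.0 - 302.87*I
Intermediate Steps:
G(y) = 4*y
L(a, T) = T + a + √(-5 + 4*T) (L(a, T) = (a + T) + √(-5 + 4*T) = (T + a) + √(-5 + 4*T) = T + a + √(-5 + 4*T))
(L(7, -2) + M)² = ((-2 + 7 + √(-5 + 4*(-2))) - 47)² = ((-2 + 7 + √(-5 - 8)) - 47)² = ((-2 + 7 + √(-13)) - 47)² = ((-2 + 7 + I*√13) - 47)² = ((5 + I*√13) - 47)² = (-42 + I*√13)²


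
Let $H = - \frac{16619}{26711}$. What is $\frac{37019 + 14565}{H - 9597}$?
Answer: $- \frac{688930112}{128181043} \approx -5.3747$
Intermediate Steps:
$H = - \frac{16619}{26711}$ ($H = \left(-16619\right) \frac{1}{26711} = - \frac{16619}{26711} \approx -0.62218$)
$\frac{37019 + 14565}{H - 9597} = \frac{37019 + 14565}{- \frac{16619}{26711} - 9597} = \frac{51584}{- \frac{256362086}{26711}} = 51584 \left(- \frac{26711}{256362086}\right) = - \frac{688930112}{128181043}$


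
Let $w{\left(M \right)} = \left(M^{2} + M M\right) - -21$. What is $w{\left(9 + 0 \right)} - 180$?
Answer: $3$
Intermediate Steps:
$w{\left(M \right)} = 21 + 2 M^{2}$ ($w{\left(M \right)} = \left(M^{2} + M^{2}\right) + 21 = 2 M^{2} + 21 = 21 + 2 M^{2}$)
$w{\left(9 + 0 \right)} - 180 = \left(21 + 2 \left(9 + 0\right)^{2}\right) - 180 = \left(21 + 2 \cdot 9^{2}\right) - 180 = \left(21 + 2 \cdot 81\right) - 180 = \left(21 + 162\right) - 180 = 183 - 180 = 3$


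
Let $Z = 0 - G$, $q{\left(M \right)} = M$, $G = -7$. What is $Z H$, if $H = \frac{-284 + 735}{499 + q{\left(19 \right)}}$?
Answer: $\frac{451}{74} \approx 6.0946$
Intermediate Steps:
$Z = 7$ ($Z = 0 - -7 = 0 + 7 = 7$)
$H = \frac{451}{518}$ ($H = \frac{-284 + 735}{499 + 19} = \frac{451}{518} \approx 0.87066$)
$Z H = 7 \cdot \frac{451}{518} = \frac{451}{74}$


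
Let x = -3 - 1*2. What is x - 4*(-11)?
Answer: 39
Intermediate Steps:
x = -5 (x = -3 - 2 = -5)
x - 4*(-11) = -5 - 4*(-11) = -5 + 44 = 39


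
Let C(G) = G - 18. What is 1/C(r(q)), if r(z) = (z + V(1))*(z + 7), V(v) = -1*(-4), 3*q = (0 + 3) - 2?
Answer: 9/124 ≈ 0.072581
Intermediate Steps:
q = 1/3 (q = ((0 + 3) - 2)/3 = (3 - 2)/3 = (1/3)*1 = 1/3 ≈ 0.33333)
V(v) = 4
r(z) = (4 + z)*(7 + z) (r(z) = (z + 4)*(z + 7) = (4 + z)*(7 + z))
C(G) = -18 + G
1/C(r(q)) = 1/(-18 + (28 + (1/3)**2 + 11*(1/3))) = 1/(-18 + (28 + 1/9 + 11/3)) = 1/(-18 + 286/9) = 1/(124/9) = 9/124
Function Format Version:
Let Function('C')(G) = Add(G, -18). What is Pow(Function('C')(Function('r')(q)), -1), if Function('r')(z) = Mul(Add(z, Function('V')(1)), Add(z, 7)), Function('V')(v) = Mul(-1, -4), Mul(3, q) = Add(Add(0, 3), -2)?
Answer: Rational(9, 124) ≈ 0.072581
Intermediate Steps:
q = Rational(1, 3) (q = Mul(Rational(1, 3), Add(Add(0, 3), -2)) = Mul(Rational(1, 3), Add(3, -2)) = Mul(Rational(1, 3), 1) = Rational(1, 3) ≈ 0.33333)
Function('V')(v) = 4
Function('r')(z) = Mul(Add(4, z), Add(7, z)) (Function('r')(z) = Mul(Add(z, 4), Add(z, 7)) = Mul(Add(4, z), Add(7, z)))
Function('C')(G) = Add(-18, G)
Pow(Function('C')(Function('r')(q)), -1) = Pow(Add(-18, Add(28, Pow(Rational(1, 3), 2), Mul(11, Rational(1, 3)))), -1) = Pow(Add(-18, Add(28, Rational(1, 9), Rational(11, 3))), -1) = Pow(Add(-18, Rational(286, 9)), -1) = Pow(Rational(124, 9), -1) = Rational(9, 124)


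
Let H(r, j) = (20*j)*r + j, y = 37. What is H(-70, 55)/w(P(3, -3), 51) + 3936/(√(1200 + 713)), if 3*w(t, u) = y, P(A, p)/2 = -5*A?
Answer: -230835/37 + 3936*√1913/1913 ≈ -6148.8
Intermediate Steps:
P(A, p) = -10*A (P(A, p) = 2*(-5*A) = -10*A)
H(r, j) = j + 20*j*r (H(r, j) = 20*j*r + j = j + 20*j*r)
w(t, u) = 37/3 (w(t, u) = (⅓)*37 = 37/3)
H(-70, 55)/w(P(3, -3), 51) + 3936/(√(1200 + 713)) = (55*(1 + 20*(-70)))/(37/3) + 3936/(√(1200 + 713)) = (55*(1 - 1400))*(3/37) + 3936/(√1913) = (55*(-1399))*(3/37) + 3936*(√1913/1913) = -76945*3/37 + 3936*√1913/1913 = -230835/37 + 3936*√1913/1913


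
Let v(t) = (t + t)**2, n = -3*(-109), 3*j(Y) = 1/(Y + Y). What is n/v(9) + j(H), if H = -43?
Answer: 4669/4644 ≈ 1.0054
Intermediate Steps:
j(Y) = 1/(6*Y) (j(Y) = 1/(3*(Y + Y)) = 1/(3*((2*Y))) = (1/(2*Y))/3 = 1/(6*Y))
n = 327
v(t) = 4*t**2 (v(t) = (2*t)**2 = 4*t**2)
n/v(9) + j(H) = 327/((4*9**2)) + (1/6)/(-43) = 327/((4*81)) + (1/6)*(-1/43) = 327/324 - 1/258 = 327*(1/324) - 1/258 = 109/108 - 1/258 = 4669/4644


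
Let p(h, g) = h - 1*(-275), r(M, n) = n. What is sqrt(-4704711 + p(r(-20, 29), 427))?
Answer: I*sqrt(4704407) ≈ 2169.0*I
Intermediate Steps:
p(h, g) = 275 + h (p(h, g) = h + 275 = 275 + h)
sqrt(-4704711 + p(r(-20, 29), 427)) = sqrt(-4704711 + (275 + 29)) = sqrt(-4704711 + 304) = sqrt(-4704407) = I*sqrt(4704407)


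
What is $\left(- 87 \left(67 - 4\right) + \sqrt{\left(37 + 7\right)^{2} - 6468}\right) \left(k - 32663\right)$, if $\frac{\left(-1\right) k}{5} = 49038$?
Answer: $1522912293 - 555706 i \sqrt{1133} \approx 1.5229 \cdot 10^{9} - 1.8705 \cdot 10^{7} i$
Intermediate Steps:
$k = -245190$ ($k = \left(-5\right) 49038 = -245190$)
$\left(- 87 \left(67 - 4\right) + \sqrt{\left(37 + 7\right)^{2} - 6468}\right) \left(k - 32663\right) = \left(- 87 \left(67 - 4\right) + \sqrt{\left(37 + 7\right)^{2} - 6468}\right) \left(-245190 - 32663\right) = \left(\left(-87\right) 63 + \sqrt{44^{2} - 6468}\right) \left(-277853\right) = \left(-5481 + \sqrt{1936 - 6468}\right) \left(-277853\right) = \left(-5481 + \sqrt{-4532}\right) \left(-277853\right) = \left(-5481 + 2 i \sqrt{1133}\right) \left(-277853\right) = 1522912293 - 555706 i \sqrt{1133}$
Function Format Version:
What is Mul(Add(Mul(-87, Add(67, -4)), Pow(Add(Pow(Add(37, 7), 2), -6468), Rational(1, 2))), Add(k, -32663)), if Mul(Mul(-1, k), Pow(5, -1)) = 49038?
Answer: Add(1522912293, Mul(-555706, I, Pow(1133, Rational(1, 2)))) ≈ Add(1.5229e+9, Mul(-1.8705e+7, I))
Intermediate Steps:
k = -245190 (k = Mul(-5, 49038) = -245190)
Mul(Add(Mul(-87, Add(67, -4)), Pow(Add(Pow(Add(37, 7), 2), -6468), Rational(1, 2))), Add(k, -32663)) = Mul(Add(Mul(-87, Add(67, -4)), Pow(Add(Pow(Add(37, 7), 2), -6468), Rational(1, 2))), Add(-245190, -32663)) = Mul(Add(Mul(-87, 63), Pow(Add(Pow(44, 2), -6468), Rational(1, 2))), -277853) = Mul(Add(-5481, Pow(Add(1936, -6468), Rational(1, 2))), -277853) = Mul(Add(-5481, Pow(-4532, Rational(1, 2))), -277853) = Mul(Add(-5481, Mul(2, I, Pow(1133, Rational(1, 2)))), -277853) = Add(1522912293, Mul(-555706, I, Pow(1133, Rational(1, 2))))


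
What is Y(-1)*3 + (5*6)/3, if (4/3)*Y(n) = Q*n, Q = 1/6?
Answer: 77/8 ≈ 9.6250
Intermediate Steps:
Q = ⅙ ≈ 0.16667
Y(n) = n/8 (Y(n) = 3*(n/6)/4 = n/8)
Y(-1)*3 + (5*6)/3 = ((⅛)*(-1))*3 + (5*6)/3 = -⅛*3 + 30*(⅓) = -3/8 + 10 = 77/8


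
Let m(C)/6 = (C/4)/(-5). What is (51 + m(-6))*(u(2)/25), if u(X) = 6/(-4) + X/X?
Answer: -132/125 ≈ -1.0560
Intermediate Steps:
u(X) = -1/2 (u(X) = 6*(-1/4) + 1 = -3/2 + 1 = -1/2)
m(C) = -3*C/10 (m(C) = 6*((C/4)/(-5)) = 6*((C*(1/4))*(-1/5)) = 6*((C/4)*(-1/5)) = 6*(-C/20) = -3*C/10)
(51 + m(-6))*(u(2)/25) = (51 - 3/10*(-6))*(-1/2/25) = (51 + 9/5)*(-1/2*1/25) = (264/5)*(-1/50) = -132/125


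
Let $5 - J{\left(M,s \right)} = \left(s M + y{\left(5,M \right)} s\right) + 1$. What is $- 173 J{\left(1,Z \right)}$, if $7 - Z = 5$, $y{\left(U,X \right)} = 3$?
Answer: $692$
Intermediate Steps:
$Z = 2$ ($Z = 7 - 5 = 2$)
$J{\left(M,s \right)} = 4 - 3 s - M s$ ($J{\left(M,s \right)} = 5 - \left(\left(s M + 3 s\right) + 1\right) = 5 - \left(\left(M s + 3 s\right) + 1\right) = 5 - \left(\left(3 s + M s\right) + 1\right) = 5 - \left(1 + 3 s + M s\right) = 4 - 3 s - M s$)
$- 173 J{\left(1,Z \right)} = - 173 \left(4 - 6 - 1 \cdot 2\right) = - 173 \left(4 - 6 - 2\right) = \left(-173\right) \left(-4\right) = 692$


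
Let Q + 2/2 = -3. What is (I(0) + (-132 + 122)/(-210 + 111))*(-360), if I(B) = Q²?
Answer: -63760/11 ≈ -5796.4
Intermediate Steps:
Q = -4 (Q = -1 - 3 = -4)
I(B) = 16 (I(B) = (-4)² = 16)
(I(0) + (-132 + 122)/(-210 + 111))*(-360) = (16 + (-132 + 122)/(-210 + 111))*(-360) = (16 - 10/(-99))*(-360) = (16 - 10*(-1/99))*(-360) = (16 + 10/99)*(-360) = (1594/99)*(-360) = -63760/11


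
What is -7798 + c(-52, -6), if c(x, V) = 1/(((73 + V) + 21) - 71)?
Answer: -132565/17 ≈ -7797.9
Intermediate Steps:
c(x, V) = 1/(23 + V) (c(x, V) = 1/((94 + V) - 71) = 1/(23 + V))
-7798 + c(-52, -6) = -7798 + 1/(23 - 6) = -7798 + 1/17 = -132565/17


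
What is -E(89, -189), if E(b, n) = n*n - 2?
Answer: -35719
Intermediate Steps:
E(b, n) = -2 + n² (E(b, n) = n² - 2 = -2 + n²)
-E(89, -189) = -(-2 + (-189)²) = -(-2 + 35721) = -1*35719 = -35719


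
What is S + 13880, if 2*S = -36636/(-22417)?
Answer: 311166278/22417 ≈ 13881.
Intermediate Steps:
S = 18318/22417 (S = (-36636/(-22417))/2 = (-36636*(-1/22417))/2 = (½)*(36636/22417) = 18318/22417 ≈ 0.81715)
S + 13880 = 18318/22417 + 13880 = 311166278/22417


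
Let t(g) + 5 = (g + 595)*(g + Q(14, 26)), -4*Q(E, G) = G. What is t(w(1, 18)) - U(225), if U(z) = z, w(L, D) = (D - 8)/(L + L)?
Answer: -1130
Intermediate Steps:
w(L, D) = (-8 + D)/(2*L) (w(L, D) = (-8 + D)/((2*L)) = (-8 + D)*(1/(2*L)) = (-8 + D)/(2*L))
Q(E, G) = -G/4
t(g) = -5 + (595 + g)*(-13/2 + g) (t(g) = -5 + (g + 595)*(g - 1/4*26) = -5 + (595 + g)*(g - 13/2) = -5 + (595 + g)*(-13/2 + g))
t(w(1, 18)) - U(225) = (-7745/2 + ((1/2)*(-8 + 18)/1)**2 + 1177*((1/2)*(-8 + 18)/1)/2) - 1*225 = (-7745/2 + ((1/2)*1*10)**2 + 1177*((1/2)*1*10)/2) - 225 = (-7745/2 + 5**2 + (1177/2)*5) - 225 = (-7745/2 + 25 + 5885/2) - 225 = -905 - 225 = -1130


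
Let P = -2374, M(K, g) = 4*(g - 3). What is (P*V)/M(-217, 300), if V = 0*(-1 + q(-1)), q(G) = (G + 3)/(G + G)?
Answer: 0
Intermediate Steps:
M(K, g) = -12 + 4*g (M(K, g) = 4*(-3 + g) = -12 + 4*g)
q(G) = (3 + G)/(2*G) (q(G) = (3 + G)/((2*G)) = (3 + G)*(1/(2*G)) = (3 + G)/(2*G))
V = 0 (V = 0*(-1 + (1/2)*(3 - 1)/(-1)) = 0*(-1 + (1/2)*(-1)*2) = 0*(-1 - 1) = 0*(-2) = 0)
(P*V)/M(-217, 300) = (-2374*0)/(-12 + 4*300) = 0/(-12 + 1200) = 0/1188 = 0*(1/1188) = 0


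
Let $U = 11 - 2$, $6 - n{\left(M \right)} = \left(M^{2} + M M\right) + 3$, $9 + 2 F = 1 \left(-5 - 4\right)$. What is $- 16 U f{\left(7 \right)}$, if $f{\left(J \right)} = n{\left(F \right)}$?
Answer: $22896$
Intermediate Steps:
$F = -9$ ($F = - \frac{9}{2} + \frac{1 \left(-5 - 4\right)}{2} = - \frac{9}{2} + \frac{1 \left(-9\right)}{2} = - \frac{9}{2} + \frac{1}{2} \left(-9\right) = - \frac{9}{2} - \frac{9}{2} = -9$)
$n{\left(M \right)} = 3 - 2 M^{2}$ ($n{\left(M \right)} = 6 - \left(\left(M^{2} + M M\right) + 3\right) = 6 - \left(\left(M^{2} + M^{2}\right) + 3\right) = 6 - \left(2 M^{2} + 3\right) = 6 - \left(3 + 2 M^{2}\right) = 3 - 2 M^{2}$)
$f{\left(J \right)} = -159$ ($f{\left(J \right)} = 3 - 2 \left(-9\right)^{2} = 3 - 162 = -159$)
$U = 9$
$- 16 U f{\left(7 \right)} = \left(-16\right) 9 \left(-159\right) = \left(-144\right) \left(-159\right) = 22896$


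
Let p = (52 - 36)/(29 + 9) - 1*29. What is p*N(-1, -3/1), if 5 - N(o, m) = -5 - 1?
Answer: -5973/19 ≈ -314.37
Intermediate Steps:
N(o, m) = 11 (N(o, m) = 5 - (-5 - 1) = 5 - 1*(-6) = 5 + 6 = 11)
p = -543/19 (p = 16/38 - 29 = 16*(1/38) - 29 = 8/19 - 29 = -543/19 ≈ -28.579)
p*N(-1, -3/1) = -543/19*11 = -5973/19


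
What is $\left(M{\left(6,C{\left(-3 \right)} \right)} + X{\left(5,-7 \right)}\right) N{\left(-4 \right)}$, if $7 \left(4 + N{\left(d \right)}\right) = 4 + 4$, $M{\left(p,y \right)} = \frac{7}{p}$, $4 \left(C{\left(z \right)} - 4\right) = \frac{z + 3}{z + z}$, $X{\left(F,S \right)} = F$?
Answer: $- \frac{370}{21} \approx -17.619$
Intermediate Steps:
$C{\left(z \right)} = 4 + \frac{3 + z}{8 z}$ ($C{\left(z \right)} = 4 + \frac{\left(z + 3\right) \frac{1}{z + z}}{4} = 4 + \frac{\left(3 + z\right) \frac{1}{2 z}}{4} = 4 + \frac{\frac{1}{2} \frac{1}{z} \left(3 + z\right)}{4} = 4 + \frac{3 + z}{8 z}$)
$N{\left(d \right)} = - \frac{20}{7}$ ($N{\left(d \right)} = -4 + \frac{4 + 4}{7} = -4 + \frac{1}{7} \cdot 8 = -4 + \frac{8}{7} = - \frac{20}{7}$)
$\left(M{\left(6,C{\left(-3 \right)} \right)} + X{\left(5,-7 \right)}\right) N{\left(-4 \right)} = \left(\frac{7}{6} + 5\right) \left(- \frac{20}{7}\right) = \frac{37}{6} \left(- \frac{20}{7}\right) = - \frac{370}{21}$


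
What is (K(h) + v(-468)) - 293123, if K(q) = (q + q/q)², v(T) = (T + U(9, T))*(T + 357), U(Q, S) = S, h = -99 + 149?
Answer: -186626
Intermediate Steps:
h = 50
v(T) = 2*T*(357 + T) (v(T) = (T + T)*(T + 357) = (2*T)*(357 + T) = 2*T*(357 + T))
K(q) = (1 + q)² (K(q) = (q + 1)² = (1 + q)²)
(K(h) + v(-468)) - 293123 = ((1 + 50)² + 2*(-468)*(357 - 468)) - 293123 = (51² + 2*(-468)*(-111)) - 293123 = (2601 + 103896) - 293123 = 106497 - 293123 = -186626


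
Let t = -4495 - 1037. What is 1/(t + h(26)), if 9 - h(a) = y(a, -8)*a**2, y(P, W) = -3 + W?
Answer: 1/1913 ≈ 0.00052274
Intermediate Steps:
h(a) = 9 + 11*a**2 (h(a) = 9 - (-3 - 8)*a**2 = 9 - (-11)*a**2 = 9 + 11*a**2)
t = -5532
1/(t + h(26)) = 1/(-5532 + (9 + 11*26**2)) = 1/(-5532 + (9 + 11*676)) = 1/(-5532 + (9 + 7436)) = 1/(-5532 + 7445) = 1/1913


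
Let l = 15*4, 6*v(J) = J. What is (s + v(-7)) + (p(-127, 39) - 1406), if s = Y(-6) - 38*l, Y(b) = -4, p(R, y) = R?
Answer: -22909/6 ≈ -3818.2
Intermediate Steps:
v(J) = J/6
l = 60
s = -2284 (s = -4 - 38*60 = -4 - 2280 = -2284)
(s + v(-7)) + (p(-127, 39) - 1406) = (-2284 + (⅙)*(-7)) + (-127 - 1406) = (-2284 - 7/6) - 1533 = -13711/6 - 1533 = -22909/6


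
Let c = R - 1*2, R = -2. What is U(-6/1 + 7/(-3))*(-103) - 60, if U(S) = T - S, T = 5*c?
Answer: 3425/3 ≈ 1141.7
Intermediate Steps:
c = -4 (c = -2 - 1*2 = -2 - 2 = -4)
T = -20 (T = 5*(-4) = -20)
U(S) = -20 - S
U(-6/1 + 7/(-3))*(-103) - 60 = (-20 - (-6/1 + 7/(-3)))*(-103) - 60 = (-20 - (-6*1 + 7*(-1/3)))*(-103) - 60 = (-20 - (-6 - 7/3))*(-103) - 60 = (-20 - 1*(-25/3))*(-103) - 60 = (-20 + 25/3)*(-103) - 60 = -35/3*(-103) - 60 = 3605/3 - 60 = 3425/3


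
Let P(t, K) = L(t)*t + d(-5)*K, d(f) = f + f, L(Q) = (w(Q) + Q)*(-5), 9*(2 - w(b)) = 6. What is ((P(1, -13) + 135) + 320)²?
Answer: 2958400/9 ≈ 3.2871e+5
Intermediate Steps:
w(b) = 4/3 (w(b) = 2 - ⅑*6 = 2 - ⅔ = 4/3)
L(Q) = -20/3 - 5*Q (L(Q) = (4/3 + Q)*(-5) = -20/3 - 5*Q)
d(f) = 2*f
P(t, K) = -10*K + t*(-20/3 - 5*t) (P(t, K) = (-20/3 - 5*t)*t + (2*(-5))*K = t*(-20/3 - 5*t) - 10*K = -10*K + t*(-20/3 - 5*t))
((P(1, -13) + 135) + 320)² = (((-10*(-13) - 5/3*1*(4 + 3*1)) + 135) + 320)² = (((130 - 5/3*1*(4 + 3)) + 135) + 320)² = (((130 - 5/3*1*7) + 135) + 320)² = (((130 - 35/3) + 135) + 320)² = ((355/3 + 135) + 320)² = (760/3 + 320)² = (1720/3)² = 2958400/9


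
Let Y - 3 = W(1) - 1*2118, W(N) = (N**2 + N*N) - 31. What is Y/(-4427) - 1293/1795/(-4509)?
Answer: 5786173477/11943536895 ≈ 0.48446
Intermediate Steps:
W(N) = -31 + 2*N**2 (W(N) = (N**2 + N**2) - 31 = 2*N**2 - 31 = -31 + 2*N**2)
Y = -2144 (Y = 3 + ((-31 + 2*1**2) - 1*2118) = 3 + ((-31 + 2*1) - 2118) = 3 + ((-31 + 2) - 2118) = 3 + (-29 - 2118) = 3 - 2147 = -2144)
Y/(-4427) - 1293/1795/(-4509) = -2144/(-4427) - 1293/1795/(-4509) = -2144*(-1/4427) - 1293*1/1795*(-1/4509) = 2144/4427 - 1293/1795*(-1/4509) = 2144/4427 + 431/2697885 = 5786173477/11943536895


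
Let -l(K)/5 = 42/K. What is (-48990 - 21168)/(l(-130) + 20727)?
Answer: -152009/44912 ≈ -3.3846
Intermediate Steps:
l(K) = -210/K
(-48990 - 21168)/(l(-130) + 20727) = (-48990 - 21168)/(-210/(-130) + 20727) = -70158/(-210*(-1/130) + 20727) = -70158/(21/13 + 20727) = -70158/269472/13 = -70158*13/269472 = -152009/44912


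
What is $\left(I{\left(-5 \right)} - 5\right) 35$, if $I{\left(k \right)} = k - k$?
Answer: $-175$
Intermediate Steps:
$I{\left(k \right)} = 0$
$\left(I{\left(-5 \right)} - 5\right) 35 = \left(0 - 5\right) 35 = \left(-5\right) 35 = -175$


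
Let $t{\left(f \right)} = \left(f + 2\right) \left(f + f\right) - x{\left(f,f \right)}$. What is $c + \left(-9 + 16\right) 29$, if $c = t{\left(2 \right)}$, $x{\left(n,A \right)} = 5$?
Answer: $214$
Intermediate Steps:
$t{\left(f \right)} = -5 + 2 f \left(2 + f\right)$ ($t{\left(f \right)} = \left(f + 2\right) \left(f + f\right) - 5 = \left(2 + f\right) 2 f - 5 = 2 f \left(2 + f\right) - 5 = -5 + 2 f \left(2 + f\right)$)
$c = 11$ ($c = -5 + 2 \cdot 2^{2} + 4 \cdot 2 = -5 + 2 \cdot 4 + 8 = -5 + 8 + 8 = 11$)
$c + \left(-9 + 16\right) 29 = 11 + \left(-9 + 16\right) 29 = 11 + 7 \cdot 29 = 11 + 203 = 214$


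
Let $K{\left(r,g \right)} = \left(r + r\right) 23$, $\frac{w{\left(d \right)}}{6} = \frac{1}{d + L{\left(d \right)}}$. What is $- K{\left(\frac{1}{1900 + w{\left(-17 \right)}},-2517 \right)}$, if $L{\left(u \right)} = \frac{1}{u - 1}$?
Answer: $- \frac{7061}{291596} \approx -0.024215$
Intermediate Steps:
$L{\left(u \right)} = \frac{1}{-1 + u}$
$w{\left(d \right)} = \frac{6}{d + \frac{1}{-1 + d}}$
$K{\left(r,g \right)} = 46 r$ ($K{\left(r,g \right)} = 2 r 23 = 46 r$)
$- K{\left(\frac{1}{1900 + w{\left(-17 \right)}},-2517 \right)} = - \frac{46}{1900 + \frac{6 \left(-1 - 17\right)}{1 - 17 \left(-1 - 17\right)}} = - \frac{46}{1900 + 6 \frac{1}{1 - -306} \left(-18\right)} = - \frac{46}{1900 + 6 \frac{1}{1 + 306} \left(-18\right)} = - \frac{46}{1900 + 6 \cdot \frac{1}{307} \left(-18\right)} = - \frac{46}{1900 - \frac{108}{307}} = - \frac{46}{\frac{583192}{307}} = - \frac{46 \cdot 307}{583192} = \left(-1\right) \frac{7061}{291596} = - \frac{7061}{291596}$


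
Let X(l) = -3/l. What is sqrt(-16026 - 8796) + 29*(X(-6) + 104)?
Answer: 6061/2 + 3*I*sqrt(2758) ≈ 3030.5 + 157.55*I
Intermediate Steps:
sqrt(-16026 - 8796) + 29*(X(-6) + 104) = sqrt(-16026 - 8796) + 29*(-3/(-6) + 104) = sqrt(-24822) + 29*(-3*(-1/6) + 104) = 3*I*sqrt(2758) + 29*(1/2 + 104) = 3*I*sqrt(2758) + 29*(209/2) = 3*I*sqrt(2758) + 6061/2 = 6061/2 + 3*I*sqrt(2758)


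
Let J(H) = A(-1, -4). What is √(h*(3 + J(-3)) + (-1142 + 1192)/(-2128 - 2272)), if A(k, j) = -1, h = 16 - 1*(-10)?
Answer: 5*√4026/44 ≈ 7.2103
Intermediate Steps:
h = 26 (h = 16 + 10 = 26)
J(H) = -1
√(h*(3 + J(-3)) + (-1142 + 1192)/(-2128 - 2272)) = √(26*(3 - 1) + (-1142 + 1192)/(-2128 - 2272)) = √(26*2 + 50/(-4400)) = √(52 + 50*(-1/4400)) = √(52 - 1/88) = √(4575/88) = 5*√4026/44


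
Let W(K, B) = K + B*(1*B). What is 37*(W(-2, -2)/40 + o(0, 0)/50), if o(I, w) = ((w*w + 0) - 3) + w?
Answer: -37/100 ≈ -0.37000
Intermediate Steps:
o(I, w) = -3 + w + w² (o(I, w) = ((w² + 0) - 3) + w = (w² - 3) + w = (-3 + w²) + w = -3 + w + w²)
W(K, B) = K + B² (W(K, B) = K + B*B = K + B²)
37*(W(-2, -2)/40 + o(0, 0)/50) = 37*((-2 + (-2)²)/40 + (-3 + 0 + 0²)/50) = 37*((-2 + 4)*(1/40) + (-3 + 0 + 0)*(1/50)) = 37*(2*(1/40) - 3*1/50) = 37*(1/20 - 3/50) = 37*(-1/100) = -37/100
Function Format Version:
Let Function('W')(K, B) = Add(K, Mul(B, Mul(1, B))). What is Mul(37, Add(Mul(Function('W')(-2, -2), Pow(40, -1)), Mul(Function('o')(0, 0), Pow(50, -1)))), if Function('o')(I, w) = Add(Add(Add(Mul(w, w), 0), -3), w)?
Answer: Rational(-37, 100) ≈ -0.37000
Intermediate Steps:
Function('o')(I, w) = Add(-3, w, Pow(w, 2)) (Function('o')(I, w) = Add(Add(Add(Pow(w, 2), 0), -3), w) = Add(Add(Pow(w, 2), -3), w) = Add(Add(-3, Pow(w, 2)), w) = Add(-3, w, Pow(w, 2)))
Function('W')(K, B) = Add(K, Pow(B, 2)) (Function('W')(K, B) = Add(K, Mul(B, B)) = Add(K, Pow(B, 2)))
Mul(37, Add(Mul(Function('W')(-2, -2), Pow(40, -1)), Mul(Function('o')(0, 0), Pow(50, -1)))) = Mul(37, Add(Mul(Add(-2, Pow(-2, 2)), Pow(40, -1)), Mul(Add(-3, 0, Pow(0, 2)), Pow(50, -1)))) = Mul(37, Add(Mul(Add(-2, 4), Rational(1, 40)), Mul(Add(-3, 0, 0), Rational(1, 50)))) = Mul(37, Add(Mul(2, Rational(1, 40)), Mul(-3, Rational(1, 50)))) = Mul(37, Add(Rational(1, 20), Rational(-3, 50))) = Mul(37, Rational(-1, 100)) = Rational(-37, 100)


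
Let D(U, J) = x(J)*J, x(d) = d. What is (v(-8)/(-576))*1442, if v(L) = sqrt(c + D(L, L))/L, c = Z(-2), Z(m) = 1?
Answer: 721*sqrt(65)/2304 ≈ 2.5230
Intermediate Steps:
c = 1
D(U, J) = J**2 (D(U, J) = J*J = J**2)
v(L) = sqrt(1 + L**2)/L
(v(-8)/(-576))*1442 = ((sqrt(1 + (-8)**2)/(-8))/(-576))*1442 = (-sqrt(1 + 64)/8*(-1/576))*1442 = (-sqrt(65)/8*(-1/576))*1442 = (sqrt(65)/4608)*1442 = 721*sqrt(65)/2304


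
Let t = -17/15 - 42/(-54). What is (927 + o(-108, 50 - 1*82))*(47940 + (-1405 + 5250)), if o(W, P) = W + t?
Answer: 381541523/9 ≈ 4.2393e+7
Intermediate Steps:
t = -16/45 (t = -17*1/15 - 42*(-1/54) = -17/15 + 7/9 = -16/45 ≈ -0.35556)
o(W, P) = -16/45 + W (o(W, P) = W - 16/45 = -16/45 + W)
(927 + o(-108, 50 - 1*82))*(47940 + (-1405 + 5250)) = (927 + (-16/45 - 108))*(47940 + (-1405 + 5250)) = (927 - 4876/45)*(47940 + 3845) = (36839/45)*51785 = 381541523/9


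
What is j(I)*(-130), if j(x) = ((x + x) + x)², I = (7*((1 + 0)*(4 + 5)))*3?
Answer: -41793570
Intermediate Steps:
I = 189 (I = (7*(1*9))*3 = (7*9)*3 = 63*3 = 189)
j(x) = 9*x² (j(x) = (2*x + x)² = (3*x)² = 9*x²)
j(I)*(-130) = (9*189²)*(-130) = (9*35721)*(-130) = 321489*(-130) = -41793570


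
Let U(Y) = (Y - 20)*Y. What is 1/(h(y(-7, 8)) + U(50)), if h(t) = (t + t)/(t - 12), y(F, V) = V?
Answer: 1/1496 ≈ 0.00066845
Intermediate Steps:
h(t) = 2*t/(-12 + t) (h(t) = (2*t)/(-12 + t) = 2*t/(-12 + t))
U(Y) = Y*(-20 + Y) (U(Y) = (-20 + Y)*Y = Y*(-20 + Y))
1/(h(y(-7, 8)) + U(50)) = 1/(2*8/(-12 + 8) + 50*(-20 + 50)) = 1/(2*8/(-4) + 50*30) = 1/(2*8*(-¼) + 1500) = 1/(-4 + 1500) = 1/1496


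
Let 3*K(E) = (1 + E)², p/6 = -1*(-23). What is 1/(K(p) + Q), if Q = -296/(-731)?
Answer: 2193/14124539 ≈ 0.00015526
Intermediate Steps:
p = 138 (p = 6*(-1*(-23)) = 6*23 = 138)
Q = 296/731 (Q = -296*(-1/731) = 296/731 ≈ 0.40492)
K(E) = (1 + E)²/3
1/(K(p) + Q) = 1/((1 + 138)²/3 + 296/731) = 1/((⅓)*139² + 296/731) = 1/((⅓)*19321 + 296/731) = 1/(19321/3 + 296/731) = 1/(14124539/2193) = 2193/14124539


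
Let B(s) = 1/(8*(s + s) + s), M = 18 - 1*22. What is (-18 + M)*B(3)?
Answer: -22/51 ≈ -0.43137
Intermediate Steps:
M = -4 (M = 18 - 22 = -4)
B(s) = 1/(17*s) (B(s) = 1/(8*(2*s) + s) = 1/(16*s + s) = 1/(17*s))
(-18 + M)*B(3) = (-18 - 4)*((1/17)/3) = -22/(17*3) = -22*1/51 = -22/51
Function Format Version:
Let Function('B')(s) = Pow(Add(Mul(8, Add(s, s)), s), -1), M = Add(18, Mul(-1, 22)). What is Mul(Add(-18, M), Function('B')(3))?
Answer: Rational(-22, 51) ≈ -0.43137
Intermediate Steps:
M = -4 (M = Add(18, -22) = -4)
Function('B')(s) = Mul(Rational(1, 17), Pow(s, -1)) (Function('B')(s) = Pow(Add(Mul(8, Mul(2, s)), s), -1) = Pow(Add(Mul(16, s), s), -1) = Pow(Mul(17, s), -1) = Mul(Rational(1, 17), Pow(s, -1)))
Mul(Add(-18, M), Function('B')(3)) = Mul(Add(-18, -4), Mul(Rational(1, 17), Pow(3, -1))) = Mul(-22, Mul(Rational(1, 17), Rational(1, 3))) = Mul(-22, Rational(1, 51)) = Rational(-22, 51)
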